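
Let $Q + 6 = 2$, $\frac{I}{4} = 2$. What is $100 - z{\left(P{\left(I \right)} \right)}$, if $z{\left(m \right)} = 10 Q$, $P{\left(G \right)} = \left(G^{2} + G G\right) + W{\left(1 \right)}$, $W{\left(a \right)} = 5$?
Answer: $140$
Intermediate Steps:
$I = 8$ ($I = 4 \cdot 2 = 8$)
$Q = -4$ ($Q = -6 + 2 = -4$)
$P{\left(G \right)} = 5 + 2 G^{2}$ ($P{\left(G \right)} = \left(G^{2} + G G\right) + 5 = \left(G^{2} + G^{2}\right) + 5 = 2 G^{2} + 5 = 5 + 2 G^{2}$)
$z{\left(m \right)} = -40$ ($z{\left(m \right)} = 10 \left(-4\right) = -40$)
$100 - z{\left(P{\left(I \right)} \right)} = 100 - -40 = 100 + 40 = 140$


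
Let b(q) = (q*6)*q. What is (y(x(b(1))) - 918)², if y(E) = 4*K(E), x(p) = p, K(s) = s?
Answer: 799236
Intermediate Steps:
b(q) = 6*q² (b(q) = (6*q)*q = 6*q²)
y(E) = 4*E
(y(x(b(1))) - 918)² = (4*(6*1²) - 918)² = (4*(6*1) - 918)² = (4*6 - 918)² = (24 - 918)² = (-894)² = 799236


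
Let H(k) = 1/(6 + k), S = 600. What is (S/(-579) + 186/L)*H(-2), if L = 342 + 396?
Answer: -18617/94956 ≈ -0.19606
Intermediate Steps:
L = 738
(S/(-579) + 186/L)*H(-2) = (600/(-579) + 186/738)/(6 - 2) = (600*(-1/579) + 186*(1/738))/4 = (-200/193 + 31/123)*(¼) = -18617/23739*¼ = -18617/94956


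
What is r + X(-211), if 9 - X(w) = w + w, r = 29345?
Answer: 29776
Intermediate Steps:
X(w) = 9 - 2*w (X(w) = 9 - (w + w) = 9 - 2*w)
r + X(-211) = 29345 + (9 - 2*(-211)) = 29345 + (9 + 422) = 29345 + 431 = 29776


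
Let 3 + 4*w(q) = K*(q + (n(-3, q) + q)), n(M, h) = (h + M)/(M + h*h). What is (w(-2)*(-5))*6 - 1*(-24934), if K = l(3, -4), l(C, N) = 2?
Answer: 50183/2 ≈ 25092.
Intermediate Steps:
n(M, h) = (M + h)/(M + h**2)
K = 2
w(q) = -3/4 + q + (-3 + q)/(2*(-3 + q**2)) (w(q) = -3/4 + (2*(q + ((-3 + q)/(-3 + q**2) + q)))/4 = -3/4 + (2*(q + (q + (-3 + q)/(-3 + q**2))))/4 = -3/4 + (2*(2*q + (-3 + q)/(-3 + q**2)))/4 = -3/4 + (4*q + 2*(-3 + q)/(-3 + q**2))/4 = -3/4 + (q + (-3 + q)/(2*(-3 + q**2))) = -3/4 + q + (-3 + q)/(2*(-3 + q**2)))
(w(-2)*(-5))*6 - 1*(-24934) = (((-6 + 2*(-2) + (-3 + (-2)**2)*(-3 + 4*(-2)))/(4*(-3 + (-2)**2)))*(-5))*6 - 1*(-24934) = (((-6 - 4 + (-3 + 4)*(-3 - 8))/(4*(-3 + 4)))*(-5))*6 + 24934 = (((1/4)*(-6 - 4 + 1*(-11))/1)*(-5))*6 + 24934 = (((1/4)*1*(-6 - 4 - 11))*(-5))*6 + 24934 = (((1/4)*1*(-21))*(-5))*6 + 24934 = -21/4*(-5)*6 + 24934 = (105/4)*6 + 24934 = 315/2 + 24934 = 50183/2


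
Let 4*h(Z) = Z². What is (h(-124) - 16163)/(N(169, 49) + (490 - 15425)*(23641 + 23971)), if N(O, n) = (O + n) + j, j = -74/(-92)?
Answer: 566674/32709910055 ≈ 1.7324e-5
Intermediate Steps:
h(Z) = Z²/4
j = 37/46 (j = -74*(-1/92) = 37/46 ≈ 0.80435)
N(O, n) = 37/46 + O + n (N(O, n) = (O + n) + 37/46 = 37/46 + O + n)
(h(-124) - 16163)/(N(169, 49) + (490 - 15425)*(23641 + 23971)) = ((¼)*(-124)² - 16163)/((37/46 + 169 + 49) + (490 - 15425)*(23641 + 23971)) = ((¼)*15376 - 16163)/(10065/46 - 14935*47612) = (3844 - 16163)/(10065/46 - 711085220) = -12319/(-32709910055/46) = -12319*(-46/32709910055) = 566674/32709910055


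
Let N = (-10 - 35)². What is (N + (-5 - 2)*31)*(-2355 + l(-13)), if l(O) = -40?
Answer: -4330160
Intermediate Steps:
N = 2025 (N = (-45)² = 2025)
(N + (-5 - 2)*31)*(-2355 + l(-13)) = (2025 + (-5 - 2)*31)*(-2355 - 40) = (2025 - 7*31)*(-2395) = (2025 - 217)*(-2395) = 1808*(-2395) = -4330160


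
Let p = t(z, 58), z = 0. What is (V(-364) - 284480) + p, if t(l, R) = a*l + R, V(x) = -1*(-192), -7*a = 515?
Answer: -284230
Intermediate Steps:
a = -515/7 (a = -⅐*515 = -515/7 ≈ -73.571)
V(x) = 192
t(l, R) = R - 515*l/7 (t(l, R) = -515*l/7 + R = R - 515*l/7)
p = 58 (p = 58 - 515/7*0 = 58 + 0 = 58)
(V(-364) - 284480) + p = (192 - 284480) + 58 = -284288 + 58 = -284230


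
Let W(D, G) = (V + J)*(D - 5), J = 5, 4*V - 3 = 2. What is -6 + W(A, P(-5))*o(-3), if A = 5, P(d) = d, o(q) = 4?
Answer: -6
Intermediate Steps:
V = 5/4 (V = 3/4 + (1/4)*2 = 3/4 + 1/2 = 5/4 ≈ 1.2500)
W(D, G) = -125/4 + 25*D/4 (W(D, G) = (5/4 + 5)*(D - 5) = 25*(-5 + D)/4 = -125/4 + 25*D/4)
-6 + W(A, P(-5))*o(-3) = -6 + (-125/4 + (25/4)*5)*4 = -6 + (-125/4 + 125/4)*4 = -6 + 0*4 = -6 + 0 = -6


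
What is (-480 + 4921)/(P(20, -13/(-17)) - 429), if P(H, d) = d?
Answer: -75497/7280 ≈ -10.370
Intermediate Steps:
(-480 + 4921)/(P(20, -13/(-17)) - 429) = (-480 + 4921)/(-13/(-17) - 429) = 4441/(-13*(-1/17) - 429) = 4441/(13/17 - 429) = 4441/(-7280/17) = 4441*(-17/7280) = -75497/7280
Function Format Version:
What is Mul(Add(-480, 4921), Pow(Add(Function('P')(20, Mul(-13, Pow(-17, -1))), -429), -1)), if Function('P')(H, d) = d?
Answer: Rational(-75497, 7280) ≈ -10.370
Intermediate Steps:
Mul(Add(-480, 4921), Pow(Add(Function('P')(20, Mul(-13, Pow(-17, -1))), -429), -1)) = Mul(Add(-480, 4921), Pow(Add(Mul(-13, Pow(-17, -1)), -429), -1)) = Mul(4441, Pow(Add(Mul(-13, Rational(-1, 17)), -429), -1)) = Mul(4441, Pow(Add(Rational(13, 17), -429), -1)) = Mul(4441, Pow(Rational(-7280, 17), -1)) = Mul(4441, Rational(-17, 7280)) = Rational(-75497, 7280)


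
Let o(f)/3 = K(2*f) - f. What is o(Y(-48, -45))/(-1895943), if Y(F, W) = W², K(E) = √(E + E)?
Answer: 1935/631981 ≈ 0.0030618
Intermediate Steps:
K(E) = √2*√E (K(E) = √(2*E) = √2*√E)
o(f) = -3*f + 6*√f (o(f) = 3*(√2*√(2*f) - f) = 3*(√2*(√2*√f) - f) = 3*(2*√f - f) = 3*(-f + 2*√f) = -3*f + 6*√f)
o(Y(-48, -45))/(-1895943) = (-3*(-45)² + 6*√((-45)²))/(-1895943) = (-3*2025 + 6*√2025)*(-1/1895943) = (-6075 + 6*45)*(-1/1895943) = (-6075 + 270)*(-1/1895943) = -5805*(-1/1895943) = 1935/631981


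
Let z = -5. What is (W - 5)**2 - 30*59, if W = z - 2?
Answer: -1626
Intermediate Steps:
W = -7 (W = -5 - 2 = -7)
(W - 5)**2 - 30*59 = (-7 - 5)**2 - 30*59 = (-12)**2 - 1770 = 144 - 1770 = -1626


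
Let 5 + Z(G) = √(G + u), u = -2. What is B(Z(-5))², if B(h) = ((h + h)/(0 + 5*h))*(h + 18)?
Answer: 648/25 + 104*I*√7/25 ≈ 25.92 + 11.006*I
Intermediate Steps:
Z(G) = -5 + √(-2 + G) (Z(G) = -5 + √(G - 2) = -5 + √(-2 + G))
B(h) = 36/5 + 2*h/5 (B(h) = ((2*h)/((5*h)))*(18 + h) = ((2*h)*(1/(5*h)))*(18 + h) = 2*(18 + h)/5 = 36/5 + 2*h/5)
B(Z(-5))² = (36/5 + 2*(-5 + √(-2 - 5))/5)² = (36/5 + 2*(-5 + √(-7))/5)² = (36/5 + 2*(-5 + I*√7)/5)² = (36/5 + (-2 + 2*I*√7/5))² = (26/5 + 2*I*√7/5)²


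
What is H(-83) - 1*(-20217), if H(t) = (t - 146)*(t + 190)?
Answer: -4286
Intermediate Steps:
H(t) = (-146 + t)*(190 + t)
H(-83) - 1*(-20217) = (-27740 + (-83)**2 + 44*(-83)) - 1*(-20217) = (-27740 + 6889 - 3652) + 20217 = -24503 + 20217 = -4286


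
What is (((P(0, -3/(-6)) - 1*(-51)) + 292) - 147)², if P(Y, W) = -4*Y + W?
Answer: 154449/4 ≈ 38612.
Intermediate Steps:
P(Y, W) = W - 4*Y
(((P(0, -3/(-6)) - 1*(-51)) + 292) - 147)² = ((((-3/(-6) - 4*0) - 1*(-51)) + 292) - 147)² = ((((-3*(-⅙) + 0) + 51) + 292) - 147)² = ((((½ + 0) + 51) + 292) - 147)² = (((½ + 51) + 292) - 147)² = ((103/2 + 292) - 147)² = (687/2 - 147)² = (393/2)² = 154449/4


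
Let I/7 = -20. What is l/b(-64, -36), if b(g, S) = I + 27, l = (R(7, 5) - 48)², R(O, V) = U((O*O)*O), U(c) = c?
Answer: -87025/113 ≈ -770.13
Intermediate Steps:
R(O, V) = O³ (R(O, V) = (O*O)*O = O²*O = O³)
I = -140 (I = 7*(-20) = -140)
l = 87025 (l = (7³ - 48)² = (343 - 48)² = 295² = 87025)
b(g, S) = -113 (b(g, S) = -140 + 27 = -113)
l/b(-64, -36) = 87025/(-113) = 87025*(-1/113) = -87025/113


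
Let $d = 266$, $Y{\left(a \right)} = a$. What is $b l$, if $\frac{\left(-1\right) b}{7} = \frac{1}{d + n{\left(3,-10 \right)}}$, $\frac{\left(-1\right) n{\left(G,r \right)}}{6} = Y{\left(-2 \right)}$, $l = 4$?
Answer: $- \frac{14}{139} \approx -0.10072$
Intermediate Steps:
$n{\left(G,r \right)} = 12$ ($n{\left(G,r \right)} = \left(-6\right) \left(-2\right) = 12$)
$b = - \frac{7}{278}$ ($b = - \frac{7}{266 + 12} = - \frac{7}{278} \approx -0.02518$)
$b l = \left(- \frac{7}{278}\right) 4 = - \frac{14}{139}$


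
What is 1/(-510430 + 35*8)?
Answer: -1/510150 ≈ -1.9602e-6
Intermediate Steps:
1/(-510430 + 35*8) = 1/(-510430 + 280) = 1/(-510150) = -1/510150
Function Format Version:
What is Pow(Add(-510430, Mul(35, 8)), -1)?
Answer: Rational(-1, 510150) ≈ -1.9602e-6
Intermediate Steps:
Pow(Add(-510430, Mul(35, 8)), -1) = Pow(Add(-510430, 280), -1) = Pow(-510150, -1) = Rational(-1, 510150)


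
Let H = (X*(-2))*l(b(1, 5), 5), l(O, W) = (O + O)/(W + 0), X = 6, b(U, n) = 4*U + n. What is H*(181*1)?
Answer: -39096/5 ≈ -7819.2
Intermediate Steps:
b(U, n) = n + 4*U
l(O, W) = 2*O/W (l(O, W) = (2*O)/W = 2*O/W)
H = -216/5 (H = (6*(-2))*(2*(5 + 4*1)/5) = -24*(5 + 4)/5 = -24*9/5 = -12*18/5 = -216/5 ≈ -43.200)
H*(181*1) = -39096/5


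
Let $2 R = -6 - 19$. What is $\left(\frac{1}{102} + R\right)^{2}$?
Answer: $\frac{405769}{2601} \approx 156.0$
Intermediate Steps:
$R = - \frac{25}{2}$ ($R = \frac{-6 - 19}{2} = \frac{1}{2} \left(-25\right) = - \frac{25}{2} \approx -12.5$)
$\left(\frac{1}{102} + R\right)^{2} = \left(\frac{1}{102} - \frac{25}{2}\right)^{2} = \left(- \frac{637}{51}\right)^{2} = \frac{405769}{2601}$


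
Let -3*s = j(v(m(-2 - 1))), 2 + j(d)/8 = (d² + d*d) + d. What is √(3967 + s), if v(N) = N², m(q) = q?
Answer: √31647/3 ≈ 59.299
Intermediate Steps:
j(d) = -16 + 8*d + 16*d² (j(d) = -16 + 8*((d² + d*d) + d) = -16 + 8*((d² + d²) + d) = -16 + 8*(2*d² + d) = -16 + 8*(d + 2*d²) = -16 + (8*d + 16*d²) = -16 + 8*d + 16*d²)
s = -1352/3 (s = -(-16 + 8*(-2 - 1)² + 16*((-2 - 1)²)²)/3 = -(-16 + 8*(-3)² + 16*((-3)²)²)/3 = -(-16 + 8*9 + 16*9²)/3 = -(-16 + 72 + 16*81)/3 = -(-16 + 72 + 1296)/3 = -⅓*1352 = -1352/3 ≈ -450.67)
√(3967 + s) = √(3967 - 1352/3) = √(10549/3) = √31647/3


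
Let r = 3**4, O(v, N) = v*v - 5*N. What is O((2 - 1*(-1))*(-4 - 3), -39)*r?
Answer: 51516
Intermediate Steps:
O(v, N) = v**2 - 5*N
r = 81
O((2 - 1*(-1))*(-4 - 3), -39)*r = (((2 - 1*(-1))*(-4 - 3))**2 - 5*(-39))*81 = (((2 + 1)*(-7))**2 + 195)*81 = ((3*(-7))**2 + 195)*81 = ((-21)**2 + 195)*81 = (441 + 195)*81 = 636*81 = 51516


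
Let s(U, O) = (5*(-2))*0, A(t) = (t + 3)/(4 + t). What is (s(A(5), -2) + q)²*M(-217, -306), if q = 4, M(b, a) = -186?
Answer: -2976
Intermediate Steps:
A(t) = (3 + t)/(4 + t)
s(U, O) = 0 (s(U, O) = -10*0 = 0)
(s(A(5), -2) + q)²*M(-217, -306) = (0 + 4)²*(-186) = 4²*(-186) = 16*(-186) = -2976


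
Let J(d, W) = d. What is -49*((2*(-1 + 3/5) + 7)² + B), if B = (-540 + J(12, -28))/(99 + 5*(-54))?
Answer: -2899673/1425 ≈ -2034.9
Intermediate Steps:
B = 176/57 (B = (-540 + 12)/(99 + 5*(-54)) = -528/(99 - 270) = -528/(-171) = -528*(-1/171) = 176/57 ≈ 3.0877)
-49*((2*(-1 + 3/5) + 7)² + B) = -49*((2*(-1 + 3/5) + 7)² + 176/57) = -49*((2*(-1 + 3*(⅕)) + 7)² + 176/57) = -49*((2*(-1 + ⅗) + 7)² + 176/57) = -49*((2*(-⅖) + 7)² + 176/57) = -49*((-⅘ + 7)² + 176/57) = -49*((31/5)² + 176/57) = -49*(961/25 + 176/57) = -49*59177/1425 = -2899673/1425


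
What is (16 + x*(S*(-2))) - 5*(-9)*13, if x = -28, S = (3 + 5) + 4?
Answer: 1273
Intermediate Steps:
S = 12 (S = 8 + 4 = 12)
(16 + x*(S*(-2))) - 5*(-9)*13 = (16 - 336*(-2)) - 5*(-9)*13 = (16 - 28*(-24)) + 45*13 = (16 + 672) + 585 = 688 + 585 = 1273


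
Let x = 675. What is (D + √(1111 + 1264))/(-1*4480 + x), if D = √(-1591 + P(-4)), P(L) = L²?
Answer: -√95/761 - 3*I*√7/761 ≈ -0.012808 - 0.01043*I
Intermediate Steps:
D = 15*I*√7 (D = √(-1591 + (-4)²) = √(-1591 + 16) = √(-1575) = 15*I*√7 ≈ 39.686*I)
(D + √(1111 + 1264))/(-1*4480 + x) = (15*I*√7 + √(1111 + 1264))/(-1*4480 + 675) = (15*I*√7 + √2375)/(-4480 + 675) = (15*I*√7 + 5*√95)/(-3805) = (5*√95 + 15*I*√7)*(-1/3805) = -√95/761 - 3*I*√7/761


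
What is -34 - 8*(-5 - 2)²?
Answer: -426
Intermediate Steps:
-34 - 8*(-5 - 2)² = -34 - 8*(-7)² = -34 - 8*49 = -34 - 392 = -426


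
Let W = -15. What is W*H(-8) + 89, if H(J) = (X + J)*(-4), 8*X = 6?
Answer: -346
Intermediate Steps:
X = ¾ (X = (⅛)*6 = ¾ ≈ 0.75000)
H(J) = -3 - 4*J (H(J) = (¾ + J)*(-4) = -3 - 4*J)
W*H(-8) + 89 = -15*(-3 - 4*(-8)) + 89 = -15*(-3 + 32) + 89 = -15*29 + 89 = -435 + 89 = -346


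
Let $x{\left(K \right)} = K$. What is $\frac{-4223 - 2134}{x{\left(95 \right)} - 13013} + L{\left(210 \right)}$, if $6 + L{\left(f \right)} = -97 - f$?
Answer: $- \frac{1345659}{4306} \approx -312.51$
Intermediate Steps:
$L{\left(f \right)} = -103 - f$ ($L{\left(f \right)} = -6 - \left(97 + f\right) = -103 - f$)
$\frac{-4223 - 2134}{x{\left(95 \right)} - 13013} + L{\left(210 \right)} = \frac{-4223 - 2134}{95 - 13013} - 313 = \frac{-4223 + \left(-2195 + 61\right)}{-12918} - 313 = \left(-4223 - 2134\right) \left(- \frac{1}{12918}\right) - 313 = \left(-6357\right) \left(- \frac{1}{12918}\right) - 313 = \frac{2119}{4306} - 313 = - \frac{1345659}{4306}$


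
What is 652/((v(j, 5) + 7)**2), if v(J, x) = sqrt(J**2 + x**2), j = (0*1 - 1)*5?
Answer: 64548 - 45640*sqrt(2) ≈ 3.2930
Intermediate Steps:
j = -5 (j = (0 - 1)*5 = -1*5 = -5)
652/((v(j, 5) + 7)**2) = 652/((sqrt((-5)**2 + 5**2) + 7)**2) = 652/((sqrt(25 + 25) + 7)**2) = 652/((sqrt(50) + 7)**2) = 652/((5*sqrt(2) + 7)**2) = 652/((7 + 5*sqrt(2))**2) = 652/(7 + 5*sqrt(2))**2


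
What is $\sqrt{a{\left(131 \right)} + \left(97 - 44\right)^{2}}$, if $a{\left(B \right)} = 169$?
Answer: $\sqrt{2978} \approx 54.571$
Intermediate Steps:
$\sqrt{a{\left(131 \right)} + \left(97 - 44\right)^{2}} = \sqrt{169 + \left(97 - 44\right)^{2}} = \sqrt{169 + 53^{2}} = \sqrt{169 + 2809} = \sqrt{2978}$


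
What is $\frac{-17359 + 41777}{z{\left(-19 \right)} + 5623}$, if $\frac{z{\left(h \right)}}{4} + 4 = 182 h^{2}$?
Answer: $\frac{24418}{268415} \approx 0.090971$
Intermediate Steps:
$z{\left(h \right)} = -16 + 728 h^{2}$ ($z{\left(h \right)} = -16 + 4 \cdot 182 h^{2} = -16 + 728 h^{2}$)
$\frac{-17359 + 41777}{z{\left(-19 \right)} + 5623} = \frac{-17359 + 41777}{\left(-16 + 728 \left(-19\right)^{2}\right) + 5623} = \frac{24418}{\left(-16 + 728 \cdot 361\right) + 5623} = \frac{24418}{\left(-16 + 262808\right) + 5623} = \frac{24418}{262792 + 5623} = \frac{24418}{268415}$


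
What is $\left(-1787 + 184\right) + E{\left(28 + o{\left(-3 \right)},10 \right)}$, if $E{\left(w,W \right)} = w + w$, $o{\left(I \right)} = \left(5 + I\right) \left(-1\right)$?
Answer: $-1551$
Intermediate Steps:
$o{\left(I \right)} = -5 - I$
$E{\left(w,W \right)} = 2 w$
$\left(-1787 + 184\right) + E{\left(28 + o{\left(-3 \right)},10 \right)} = \left(-1787 + 184\right) + 2 \left(28 - 2\right) = -1603 + 2 \left(28 + \left(-5 + 3\right)\right) = -1603 + 2 \left(28 - 2\right) = -1603 + 2 \cdot 26 = -1603 + 52 = -1551$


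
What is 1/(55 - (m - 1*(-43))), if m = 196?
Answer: -1/184 ≈ -0.0054348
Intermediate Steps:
1/(55 - (m - 1*(-43))) = 1/(55 - (196 - 1*(-43))) = 1/(55 - (196 + 43)) = 1/(55 - 1*239) = 1/(55 - 239) = 1/(-184) = -1/184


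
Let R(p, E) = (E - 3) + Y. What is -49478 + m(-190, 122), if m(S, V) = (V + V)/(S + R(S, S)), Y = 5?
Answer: -9351464/189 ≈ -49479.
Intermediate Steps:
R(p, E) = 2 + E (R(p, E) = (E - 3) + 5 = (-3 + E) + 5 = 2 + E)
m(S, V) = 2*V/(2 + 2*S) (m(S, V) = (V + V)/(S + (2 + S)) = (2*V)/(2 + 2*S) = 2*V/(2 + 2*S))
-49478 + m(-190, 122) = -49478 + 122/(1 - 190) = -49478 + 122/(-189) = -49478 + 122*(-1/189) = -49478 - 122/189 = -9351464/189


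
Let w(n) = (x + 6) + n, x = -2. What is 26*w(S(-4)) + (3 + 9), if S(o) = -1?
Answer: 90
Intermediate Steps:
w(n) = 4 + n (w(n) = (-2 + 6) + n = 4 + n)
26*w(S(-4)) + (3 + 9) = 26*(4 - 1) + (3 + 9) = 26*3 + 12 = 78 + 12 = 90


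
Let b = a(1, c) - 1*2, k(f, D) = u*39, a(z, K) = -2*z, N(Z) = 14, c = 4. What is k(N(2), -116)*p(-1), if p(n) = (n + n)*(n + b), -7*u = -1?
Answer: 390/7 ≈ 55.714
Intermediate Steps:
u = ⅐ (u = -⅐*(-1) = ⅐ ≈ 0.14286)
k(f, D) = 39/7 (k(f, D) = (⅐)*39 = 39/7)
b = -4 (b = -2*1 - 1*2 = -2 - 2 = -4)
p(n) = 2*n*(-4 + n) (p(n) = (n + n)*(n - 4) = (2*n)*(-4 + n) = 2*n*(-4 + n))
k(N(2), -116)*p(-1) = 39*(2*(-1)*(-4 - 1))/7 = 39*(2*(-1)*(-5))/7 = (39/7)*10 = 390/7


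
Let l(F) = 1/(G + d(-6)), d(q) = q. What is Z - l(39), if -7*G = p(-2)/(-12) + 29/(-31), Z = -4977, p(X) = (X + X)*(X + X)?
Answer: -18389364/3695 ≈ -4976.8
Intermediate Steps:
p(X) = 4*X² (p(X) = (2*X)*(2*X) = 4*X²)
G = 211/651 (G = -((4*(-2)²)/(-12) + 29/(-31))/7 = -((4*4)*(-1/12) + 29*(-1/31))/7 = -(16*(-1/12) - 29/31)/7 = -(-4/3 - 29/31)/7 = -⅐*(-211/93) = 211/651 ≈ 0.32412)
l(F) = -651/3695 (l(F) = 1/(211/651 - 6) = 1/(-3695/651) = -651/3695)
Z - l(39) = -4977 - 1*(-651/3695) = -4977 + 651/3695 = -18389364/3695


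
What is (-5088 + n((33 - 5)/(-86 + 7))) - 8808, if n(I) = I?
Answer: -1097812/79 ≈ -13896.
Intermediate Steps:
(-5088 + n((33 - 5)/(-86 + 7))) - 8808 = (-5088 + (33 - 5)/(-86 + 7)) - 8808 = (-5088 + 28/(-79)) - 8808 = (-5088 + 28*(-1/79)) - 8808 = (-5088 - 28/79) - 8808 = -401980/79 - 8808 = -1097812/79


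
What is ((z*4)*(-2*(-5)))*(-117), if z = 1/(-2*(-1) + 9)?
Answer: -4680/11 ≈ -425.45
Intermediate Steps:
z = 1/11 (z = 1/(2 + 9) = 1/11 ≈ 0.090909)
((z*4)*(-2*(-5)))*(-117) = (((1/11)*4)*(-2*(-5)))*(-117) = ((4/11)*10)*(-117) = (40/11)*(-117) = -4680/11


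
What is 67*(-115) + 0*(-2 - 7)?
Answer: -7705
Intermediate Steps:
67*(-115) + 0*(-2 - 7) = -7705 + 0*(-9) = -7705 + 0 = -7705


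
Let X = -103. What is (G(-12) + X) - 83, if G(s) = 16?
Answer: -170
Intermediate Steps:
(G(-12) + X) - 83 = (16 - 103) - 83 = -87 - 83 = -170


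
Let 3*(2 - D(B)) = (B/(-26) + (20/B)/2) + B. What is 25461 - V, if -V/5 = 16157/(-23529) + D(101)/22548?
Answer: 3940764492574033/154797416488 ≈ 25458.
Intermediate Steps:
D(B) = 2 - 25*B/78 - 10/(3*B) (D(B) = 2 - ((B/(-26) + (20/B)/2) + B)/3 = 2 - ((B*(-1/26) + (20/B)*(1/2)) + B)/3 = 2 - ((-B/26 + 10/B) + B)/3 = 2 - ((10/B - B/26) + B)/3 = 2 - (10/B + 25*B/26)/3 = 2 + (-25*B/78 - 10/(3*B)) = 2 - 25*B/78 - 10/(3*B))
V = 532528626935/154797416488 (V = -5*(16157/(-23529) + (2 - 25/78*101 - 10/3/101)/22548) = -5*(16157*(-1/23529) + (2 - 2525/78 - 10/3*1/101)*(1/22548)) = -5*(-16157/23529 + (2 - 2525/78 - 10/303)*(1/22548)) = -5*(-16157/23529 - 79843/2626*1/22548) = -5*(-16157/23529 - 79843/59211048) = -5*(-106505725387/154797416488) = 532528626935/154797416488 ≈ 3.4402)
25461 - V = 25461 - 1*532528626935/154797416488 = 25461 - 532528626935/154797416488 = 3940764492574033/154797416488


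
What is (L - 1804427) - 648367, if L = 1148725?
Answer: -1304069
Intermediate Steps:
(L - 1804427) - 648367 = (1148725 - 1804427) - 648367 = -655702 - 648367 = -1304069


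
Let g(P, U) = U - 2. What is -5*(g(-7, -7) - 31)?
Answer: 200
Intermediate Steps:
g(P, U) = -2 + U
-5*(g(-7, -7) - 31) = -5*((-2 - 7) - 31) = -5*(-9 - 31) = -5*(-40) = 200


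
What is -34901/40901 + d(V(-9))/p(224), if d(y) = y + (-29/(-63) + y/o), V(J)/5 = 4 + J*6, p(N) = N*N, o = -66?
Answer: -87181581491/101586304512 ≈ -0.85820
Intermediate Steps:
p(N) = N**2
V(J) = 20 + 30*J (V(J) = 5*(4 + J*6) = 5*(4 + 6*J) = 20 + 30*J)
d(y) = 29/63 + 65*y/66 (d(y) = y + (-29/(-63) + y/(-66)) = y + (-29*(-1/63) + y*(-1/66)) = y + (29/63 - y/66) = 29/63 + 65*y/66)
-34901/40901 + d(V(-9))/p(224) = -34901/40901 + (29/63 + 65*(20 + 30*(-9))/66)/(224**2) = -34901*1/40901 + (29/63 + 65*(20 - 270)/66)/50176 = -34901/40901 + (29/63 + (65/66)*(-250))*(1/50176) = -34901/40901 + (29/63 - 8125/33)*(1/50176) = -34901/40901 - 170306/693*1/50176 = -34901/40901 - 85153/17385984 = -87181581491/101586304512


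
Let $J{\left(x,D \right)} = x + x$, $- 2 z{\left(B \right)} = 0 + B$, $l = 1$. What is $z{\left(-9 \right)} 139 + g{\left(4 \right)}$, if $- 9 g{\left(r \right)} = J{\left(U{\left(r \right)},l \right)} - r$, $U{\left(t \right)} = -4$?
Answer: $\frac{3761}{6} \approx 626.83$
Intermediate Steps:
$z{\left(B \right)} = - \frac{B}{2}$ ($z{\left(B \right)} = - \frac{0 + B}{2} = - \frac{B}{2}$)
$J{\left(x,D \right)} = 2 x$
$g{\left(r \right)} = \frac{8}{9} + \frac{r}{9}$ ($g{\left(r \right)} = - \frac{2 \left(-4\right) - r}{9} = - \frac{-8 - r}{9} = \frac{8}{9} + \frac{r}{9}$)
$z{\left(-9 \right)} 139 + g{\left(4 \right)} = \left(- \frac{1}{2}\right) \left(-9\right) 139 + \left(\frac{8}{9} + \frac{1}{9} \cdot 4\right) = \frac{9}{2} \cdot 139 + \left(\frac{8}{9} + \frac{4}{9}\right) = \frac{1251}{2} + \frac{4}{3} = \frac{3761}{6}$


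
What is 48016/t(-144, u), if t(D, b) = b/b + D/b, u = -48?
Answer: 12004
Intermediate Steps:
t(D, b) = 1 + D/b
48016/t(-144, u) = 48016/(((-144 - 48)/(-48))) = 48016/((-1/48*(-192))) = 48016/4 = 48016*(1/4) = 12004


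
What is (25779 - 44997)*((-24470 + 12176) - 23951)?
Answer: 696556410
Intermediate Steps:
(25779 - 44997)*((-24470 + 12176) - 23951) = -19218*(-12294 - 23951) = -19218*(-36245) = 696556410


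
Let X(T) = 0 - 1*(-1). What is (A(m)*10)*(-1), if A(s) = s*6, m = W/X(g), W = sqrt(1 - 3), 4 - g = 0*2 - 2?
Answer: -60*I*sqrt(2) ≈ -84.853*I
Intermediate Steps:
g = 6 (g = 4 - (0*2 - 2) = 4 - (0 - 2) = 4 - 1*(-2) = 4 + 2 = 6)
X(T) = 1 (X(T) = 0 + 1 = 1)
W = I*sqrt(2) (W = sqrt(-2) = I*sqrt(2) ≈ 1.4142*I)
m = I*sqrt(2) (m = (I*sqrt(2))/1 = (I*sqrt(2))*1 = I*sqrt(2) ≈ 1.4142*I)
A(s) = 6*s
(A(m)*10)*(-1) = ((6*(I*sqrt(2)))*10)*(-1) = ((6*I*sqrt(2))*10)*(-1) = (60*I*sqrt(2))*(-1) = -60*I*sqrt(2)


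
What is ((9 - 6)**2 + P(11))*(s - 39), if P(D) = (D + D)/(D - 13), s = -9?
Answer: 96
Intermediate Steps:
P(D) = 2*D/(-13 + D) (P(D) = (2*D)/(-13 + D) = 2*D/(-13 + D))
((9 - 6)**2 + P(11))*(s - 39) = ((9 - 6)**2 + 2*11/(-13 + 11))*(-9 - 39) = (3**2 + 2*11/(-2))*(-48) = (9 + 2*11*(-1/2))*(-48) = (9 - 11)*(-48) = -2*(-48) = 96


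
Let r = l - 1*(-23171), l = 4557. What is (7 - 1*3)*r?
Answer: 110912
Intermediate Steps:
r = 27728 (r = 4557 - 1*(-23171) = 4557 + 23171 = 27728)
(7 - 1*3)*r = (7 - 1*3)*27728 = (7 - 3)*27728 = 4*27728 = 110912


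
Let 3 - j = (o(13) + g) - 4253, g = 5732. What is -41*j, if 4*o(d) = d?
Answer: 242597/4 ≈ 60649.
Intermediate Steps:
o(d) = d/4
j = -5917/4 (j = 3 - (((¼)*13 + 5732) - 4253) = 3 - ((13/4 + 5732) - 4253) = 3 - (22941/4 - 4253) = 3 - 1*5929/4 = 3 - 5929/4 = -5917/4 ≈ -1479.3)
-41*j = -41*(-5917/4) = 242597/4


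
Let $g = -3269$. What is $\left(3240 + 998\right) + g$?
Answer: $969$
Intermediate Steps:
$\left(3240 + 998\right) + g = \left(3240 + 998\right) - 3269 = 4238 - 3269 = 969$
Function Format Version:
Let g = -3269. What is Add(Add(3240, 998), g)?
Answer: 969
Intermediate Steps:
Add(Add(3240, 998), g) = Add(Add(3240, 998), -3269) = Add(4238, -3269) = 969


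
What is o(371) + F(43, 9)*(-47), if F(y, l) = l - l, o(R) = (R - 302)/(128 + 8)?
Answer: 69/136 ≈ 0.50735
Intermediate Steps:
o(R) = -151/68 + R/136 (o(R) = (-302 + R)/136 = (-302 + R)*(1/136) = -151/68 + R/136)
F(y, l) = 0
o(371) + F(43, 9)*(-47) = (-151/68 + (1/136)*371) + 0*(-47) = (-151/68 + 371/136) + 0 = 69/136 + 0 = 69/136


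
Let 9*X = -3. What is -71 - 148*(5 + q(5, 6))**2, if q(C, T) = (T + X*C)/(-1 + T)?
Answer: -1162087/225 ≈ -5164.8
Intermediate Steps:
X = -1/3 (X = (1/9)*(-3) = -1/3 ≈ -0.33333)
q(C, T) = (T - C/3)/(-1 + T)
-71 - 148*(5 + q(5, 6))**2 = -71 - 148*(5 + (6 - 1/3*5)/(-1 + 6))**2 = -71 - 148*(5 + (6 - 5/3)/5)**2 = -71 - 148*(5 + (1/5)*(13/3))**2 = -71 - 148*(5 + 13/15)**2 = -71 - 148*(88/15)**2 = -71 - 148*7744/225 = -71 - 1146112/225 = -1162087/225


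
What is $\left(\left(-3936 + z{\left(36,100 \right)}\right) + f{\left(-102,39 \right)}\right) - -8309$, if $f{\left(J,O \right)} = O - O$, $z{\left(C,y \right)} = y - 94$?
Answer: $4379$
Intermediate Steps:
$z{\left(C,y \right)} = -94 + y$
$f{\left(J,O \right)} = 0$
$\left(\left(-3936 + z{\left(36,100 \right)}\right) + f{\left(-102,39 \right)}\right) - -8309 = \left(\left(-3936 + \left(-94 + 100\right)\right) + 0\right) - -8309 = \left(\left(-3936 + 6\right) + 0\right) + 8309 = \left(-3930 + 0\right) + 8309 = -3930 + 8309 = 4379$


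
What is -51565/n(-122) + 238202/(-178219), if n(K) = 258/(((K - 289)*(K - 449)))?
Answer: -718895412656217/15326834 ≈ -4.6904e+7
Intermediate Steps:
n(K) = 258/((-449 + K)*(-289 + K)) (n(K) = 258/(((-289 + K)*(-449 + K))) = 258/(((-449 + K)*(-289 + K))) = 258*(1/((-449 + K)*(-289 + K))) = 258/((-449 + K)*(-289 + K)))
-51565/n(-122) + 238202/(-178219) = -51565/(258/(129761 + (-122)² - 738*(-122))) + 238202/(-178219) = -51565/(258/(129761 + 14884 + 90036)) + 238202*(-1/178219) = -51565/(258/234681) - 238202/178219 = -51565/(258*(1/234681)) - 238202/178219 = -51565/86/78227 - 238202/178219 = -51565*78227/86 - 238202/178219 = -4033775255/86 - 238202/178219 = -718895412656217/15326834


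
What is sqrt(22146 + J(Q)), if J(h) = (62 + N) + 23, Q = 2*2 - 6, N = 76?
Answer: sqrt(22307) ≈ 149.36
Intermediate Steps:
Q = -2 (Q = 4 - 6 = -2)
J(h) = 161 (J(h) = (62 + 76) + 23 = 138 + 23 = 161)
sqrt(22146 + J(Q)) = sqrt(22146 + 161) = sqrt(22307)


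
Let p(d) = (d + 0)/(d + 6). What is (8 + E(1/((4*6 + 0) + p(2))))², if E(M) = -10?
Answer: 4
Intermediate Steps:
p(d) = d/(6 + d)
(8 + E(1/((4*6 + 0) + p(2))))² = (8 - 10)² = (-2)² = 4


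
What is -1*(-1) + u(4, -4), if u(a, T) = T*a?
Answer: -15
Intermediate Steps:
-1*(-1) + u(4, -4) = -1*(-1) - 4*4 = 1 - 16 = -15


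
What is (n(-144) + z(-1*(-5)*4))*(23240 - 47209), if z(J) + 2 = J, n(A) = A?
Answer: 3020094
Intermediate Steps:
z(J) = -2 + J
(n(-144) + z(-1*(-5)*4))*(23240 - 47209) = (-144 + (-2 - 1*(-5)*4))*(23240 - 47209) = (-144 + (-2 + 5*4))*(-23969) = (-144 + (-2 + 20))*(-23969) = (-144 + 18)*(-23969) = -126*(-23969) = 3020094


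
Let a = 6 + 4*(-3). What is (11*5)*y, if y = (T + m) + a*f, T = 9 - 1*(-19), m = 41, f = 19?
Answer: -2475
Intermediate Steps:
T = 28 (T = 9 + 19 = 28)
a = -6 (a = 6 - 12 = -6)
y = -45 (y = (28 + 41) - 6*19 = 69 - 114 = -45)
(11*5)*y = (11*5)*(-45) = 55*(-45) = -2475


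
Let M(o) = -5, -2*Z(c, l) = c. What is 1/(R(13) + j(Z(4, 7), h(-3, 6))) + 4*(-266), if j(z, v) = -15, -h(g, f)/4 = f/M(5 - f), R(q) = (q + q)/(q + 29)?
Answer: -321349/302 ≈ -1064.1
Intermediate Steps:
Z(c, l) = -c/2
R(q) = 2*q/(29 + q) (R(q) = (2*q)/(29 + q) = 2*q/(29 + q))
h(g, f) = 4*f/5 (h(g, f) = -4*f/(-5) = -4*f*(-1)/5 = -(-4)*f/5 = 4*f/5)
1/(R(13) + j(Z(4, 7), h(-3, 6))) + 4*(-266) = 1/(2*13/(29 + 13) - 15) + 4*(-266) = 1/(2*13/42 - 15) - 1064 = 1/(2*13*(1/42) - 15) - 1064 = 1/(13/21 - 15) - 1064 = 1/(-302/21) - 1064 = -21/302 - 1064 = -321349/302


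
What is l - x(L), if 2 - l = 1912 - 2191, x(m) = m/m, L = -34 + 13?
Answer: 280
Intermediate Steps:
L = -21
x(m) = 1
l = 281 (l = 2 - (1912 - 2191) = 2 - 1*(-279) = 2 + 279 = 281)
l - x(L) = 281 - 1*1 = 281 - 1 = 280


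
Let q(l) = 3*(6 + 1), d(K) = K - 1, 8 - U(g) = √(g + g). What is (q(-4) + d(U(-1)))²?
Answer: (28 - I*√2)² ≈ 782.0 - 79.196*I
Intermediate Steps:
U(g) = 8 - √2*√g (U(g) = 8 - √(g + g) = 8 - √(2*g) = 8 - √2*√g)
d(K) = -1 + K
q(l) = 21 (q(l) = 3*7 = 21)
(q(-4) + d(U(-1)))² = (21 + (-1 + (8 - √2*√(-1))))² = (21 + (-1 + (8 - √2*I)))² = (21 + (-1 + (8 - I*√2)))² = (21 + (7 - I*√2))² = (28 - I*√2)²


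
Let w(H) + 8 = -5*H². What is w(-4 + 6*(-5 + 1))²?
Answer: 15429184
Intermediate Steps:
w(H) = -8 - 5*H²
w(-4 + 6*(-5 + 1))² = (-8 - 5*(-4 + 6*(-5 + 1))²)² = (-8 - 5*(-4 + 6*(-4))²)² = (-8 - 5*(-4 - 24)²)² = (-8 - 5*(-28)²)² = (-8 - 5*784)² = (-8 - 3920)² = (-3928)² = 15429184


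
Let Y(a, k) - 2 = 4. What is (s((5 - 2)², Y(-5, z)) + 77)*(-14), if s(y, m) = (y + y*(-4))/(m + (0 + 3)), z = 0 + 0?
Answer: -1036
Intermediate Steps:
z = 0
Y(a, k) = 6 (Y(a, k) = 2 + 4 = 6)
s(y, m) = -3*y/(3 + m) (s(y, m) = (y - 4*y)/(m + 3) = (-3*y)/(3 + m) = -3*y/(3 + m))
(s((5 - 2)², Y(-5, z)) + 77)*(-14) = (-3*(5 - 2)²/(3 + 6) + 77)*(-14) = (-3*3²/9 + 77)*(-14) = (-3*9*⅑ + 77)*(-14) = (-3 + 77)*(-14) = 74*(-14) = -1036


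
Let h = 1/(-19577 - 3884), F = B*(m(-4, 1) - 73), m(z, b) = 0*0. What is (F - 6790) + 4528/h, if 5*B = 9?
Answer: -531191647/5 ≈ -1.0624e+8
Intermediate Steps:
m(z, b) = 0
B = 9/5 (B = (⅕)*9 = 9/5 ≈ 1.8000)
F = -657/5 (F = 9*(0 - 73)/5 = (9/5)*(-73) = -657/5 ≈ -131.40)
h = -1/23461 (h = 1/(-23461) = -1/23461 ≈ -4.2624e-5)
(F - 6790) + 4528/h = (-657/5 - 6790) + 4528/(-1/23461) = -34607/5 + 4528*(-23461) = -34607/5 - 106231408 = -531191647/5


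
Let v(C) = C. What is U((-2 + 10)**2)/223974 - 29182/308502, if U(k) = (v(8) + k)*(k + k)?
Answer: -102579301/1919345193 ≈ -0.053445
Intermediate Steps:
U(k) = 2*k*(8 + k) (U(k) = (8 + k)*(k + k) = (8 + k)*(2*k) = 2*k*(8 + k))
U((-2 + 10)**2)/223974 - 29182/308502 = (2*(-2 + 10)**2*(8 + (-2 + 10)**2))/223974 - 29182/308502 = (2*8**2*(8 + 8**2))*(1/223974) - 29182*1/308502 = (2*64*(8 + 64))*(1/223974) - 14591/154251 = (2*64*72)*(1/223974) - 14591/154251 = 9216*(1/223974) - 14591/154251 = 512/12443 - 14591/154251 = -102579301/1919345193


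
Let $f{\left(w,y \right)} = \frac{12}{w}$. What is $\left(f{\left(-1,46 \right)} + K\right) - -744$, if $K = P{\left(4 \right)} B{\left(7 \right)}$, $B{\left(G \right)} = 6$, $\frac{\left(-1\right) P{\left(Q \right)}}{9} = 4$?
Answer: $516$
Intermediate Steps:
$P{\left(Q \right)} = -36$ ($P{\left(Q \right)} = \left(-9\right) 4 = -36$)
$K = -216$ ($K = \left(-36\right) 6 = -216$)
$\left(f{\left(-1,46 \right)} + K\right) - -744 = \left(\frac{12}{-1} - 216\right) - -744 = \left(12 \left(-1\right) - 216\right) + 744 = \left(-12 - 216\right) + 744 = -228 + 744 = 516$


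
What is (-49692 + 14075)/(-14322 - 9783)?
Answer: 35617/24105 ≈ 1.4776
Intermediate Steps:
(-49692 + 14075)/(-14322 - 9783) = -35617/(-24105) = -35617*(-1/24105) = 35617/24105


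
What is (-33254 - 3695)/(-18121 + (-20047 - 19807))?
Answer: 36949/57975 ≈ 0.63733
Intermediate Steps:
(-33254 - 3695)/(-18121 + (-20047 - 19807)) = -36949/(-18121 - 39854) = -36949/(-57975) = -36949*(-1/57975) = 36949/57975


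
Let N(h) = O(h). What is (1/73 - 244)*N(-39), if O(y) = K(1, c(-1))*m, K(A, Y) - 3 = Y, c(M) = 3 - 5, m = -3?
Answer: 53433/73 ≈ 731.96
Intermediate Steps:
c(M) = -2
K(A, Y) = 3 + Y
O(y) = -3 (O(y) = (3 - 2)*(-3) = 1*(-3) = -3)
N(h) = -3
(1/73 - 244)*N(-39) = (1/73 - 244)*(-3) = -17811/73*(-3) = 53433/73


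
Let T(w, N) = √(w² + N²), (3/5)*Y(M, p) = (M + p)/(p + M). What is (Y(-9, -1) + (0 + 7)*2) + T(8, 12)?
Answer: 47/3 + 4*√13 ≈ 30.089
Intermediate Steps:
Y(M, p) = 5/3 (Y(M, p) = 5*((M + p)/(p + M))/3 = 5*((M + p)/(M + p))/3 = (5/3)*1 = 5/3)
T(w, N) = √(N² + w²)
(Y(-9, -1) + (0 + 7)*2) + T(8, 12) = (5/3 + (0 + 7)*2) + √(12² + 8²) = (5/3 + 7*2) + √(144 + 64) = (5/3 + 14) + √208 = 47/3 + 4*√13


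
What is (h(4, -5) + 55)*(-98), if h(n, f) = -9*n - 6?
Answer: -1274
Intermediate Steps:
h(n, f) = -6 - 9*n
(h(4, -5) + 55)*(-98) = ((-6 - 9*4) + 55)*(-98) = ((-6 - 36) + 55)*(-98) = (-42 + 55)*(-98) = 13*(-98) = -1274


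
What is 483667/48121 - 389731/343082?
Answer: 147183196243/16509448922 ≈ 8.9151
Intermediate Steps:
483667/48121 - 389731/343082 = 147183196243/16509448922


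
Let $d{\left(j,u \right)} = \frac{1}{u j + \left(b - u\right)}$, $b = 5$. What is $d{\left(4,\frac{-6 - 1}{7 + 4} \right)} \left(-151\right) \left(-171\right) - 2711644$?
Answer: $- \frac{91911865}{34} \approx -2.7033 \cdot 10^{6}$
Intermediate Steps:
$d{\left(j,u \right)} = \frac{1}{5 - u + j u}$ ($d{\left(j,u \right)} = \frac{1}{u j - \left(-5 + u\right)} = \frac{1}{j u - \left(-5 + u\right)} = \frac{1}{5 - u + j u}$)
$d{\left(4,\frac{-6 - 1}{7 + 4} \right)} \left(-151\right) \left(-171\right) - 2711644 = \frac{1}{5 - \frac{-6 - 1}{7 + 4} + 4 \frac{-6 - 1}{7 + 4}} \left(-151\right) \left(-171\right) - 2711644 = \frac{1}{5 - - \frac{7}{11} + 4 \left(- \frac{7}{11}\right)} \left(-151\right) \left(-171\right) - 2711644 = \frac{1}{5 + \frac{7}{11} - \frac{28}{11}} \left(-151\right) \left(-171\right) - 2711644 = \frac{1}{\frac{34}{11}} \left(-151\right) \left(-171\right) - 2711644 = \frac{11}{34} \left(-151\right) \left(-171\right) - 2711644 = \left(- \frac{1661}{34}\right) \left(-171\right) - 2711644 = \frac{284031}{34} - 2711644 = - \frac{91911865}{34}$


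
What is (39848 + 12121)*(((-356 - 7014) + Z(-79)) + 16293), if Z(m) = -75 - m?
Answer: 463927263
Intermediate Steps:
(39848 + 12121)*(((-356 - 7014) + Z(-79)) + 16293) = (39848 + 12121)*(((-356 - 7014) + (-75 - 1*(-79))) + 16293) = 51969*((-7370 + (-75 + 79)) + 16293) = 51969*((-7370 + 4) + 16293) = 51969*(-7366 + 16293) = 51969*8927 = 463927263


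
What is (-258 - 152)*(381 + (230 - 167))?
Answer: -182040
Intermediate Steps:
(-258 - 152)*(381 + (230 - 167)) = -410*(381 + 63) = -410*444 = -182040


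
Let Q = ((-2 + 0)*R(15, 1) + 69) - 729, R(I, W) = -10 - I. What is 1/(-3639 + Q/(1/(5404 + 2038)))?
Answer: -1/4543259 ≈ -2.2011e-7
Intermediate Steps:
Q = -610 (Q = ((-2 + 0)*(-10 - 1*15) + 69) - 729 = (-2*(-10 - 15) + 69) - 729 = (-2*(-25) + 69) - 729 = (50 + 69) - 729 = 119 - 729 = -610)
1/(-3639 + Q/(1/(5404 + 2038))) = 1/(-3639 - 610/(1/(5404 + 2038))) = 1/(-3639 - 610/(1/7442)) = 1/(-3639 - 610/1/7442) = 1/(-3639 - 610*7442) = 1/(-3639 - 4539620) = 1/(-4543259) = -1/4543259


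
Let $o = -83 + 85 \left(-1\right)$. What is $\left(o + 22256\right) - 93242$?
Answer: $-71154$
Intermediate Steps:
$o = -168$ ($o = -83 - 85 = -168$)
$\left(o + 22256\right) - 93242 = \left(-168 + 22256\right) - 93242 = 22088 - 93242 = -71154$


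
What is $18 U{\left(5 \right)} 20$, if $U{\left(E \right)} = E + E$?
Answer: $3600$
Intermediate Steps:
$U{\left(E \right)} = 2 E$
$18 U{\left(5 \right)} 20 = 18 \cdot 2 \cdot 5 \cdot 20 = 18 \cdot 10 \cdot 20 = 180 \cdot 20 = 3600$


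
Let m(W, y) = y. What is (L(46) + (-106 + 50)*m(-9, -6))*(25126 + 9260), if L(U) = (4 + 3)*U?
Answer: 22625988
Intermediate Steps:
L(U) = 7*U
(L(46) + (-106 + 50)*m(-9, -6))*(25126 + 9260) = (7*46 + (-106 + 50)*(-6))*(25126 + 9260) = (322 - 56*(-6))*34386 = (322 + 336)*34386 = 658*34386 = 22625988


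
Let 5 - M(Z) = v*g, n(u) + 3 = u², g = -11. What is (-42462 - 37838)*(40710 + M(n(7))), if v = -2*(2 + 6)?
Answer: -3255281700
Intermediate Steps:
v = -16 (v = -2*8 = -16)
n(u) = -3 + u²
M(Z) = -171 (M(Z) = 5 - (-16)*(-11) = 5 - 1*176 = 5 - 176 = -171)
(-42462 - 37838)*(40710 + M(n(7))) = (-42462 - 37838)*(40710 - 171) = -80300*40539 = -3255281700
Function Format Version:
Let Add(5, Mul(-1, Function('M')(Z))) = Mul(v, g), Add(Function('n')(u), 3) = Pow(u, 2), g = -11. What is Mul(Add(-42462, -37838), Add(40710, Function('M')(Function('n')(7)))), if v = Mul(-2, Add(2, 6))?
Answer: -3255281700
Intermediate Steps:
v = -16 (v = Mul(-2, 8) = -16)
Function('n')(u) = Add(-3, Pow(u, 2))
Function('M')(Z) = -171 (Function('M')(Z) = Add(5, Mul(-1, Mul(-16, -11))) = Add(5, Mul(-1, 176)) = Add(5, -176) = -171)
Mul(Add(-42462, -37838), Add(40710, Function('M')(Function('n')(7)))) = Mul(Add(-42462, -37838), Add(40710, -171)) = Mul(-80300, 40539) = -3255281700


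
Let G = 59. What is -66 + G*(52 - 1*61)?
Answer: -597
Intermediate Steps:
-66 + G*(52 - 1*61) = -66 + 59*(52 - 1*61) = -66 + 59*(52 - 61) = -66 + 59*(-9) = -66 - 531 = -597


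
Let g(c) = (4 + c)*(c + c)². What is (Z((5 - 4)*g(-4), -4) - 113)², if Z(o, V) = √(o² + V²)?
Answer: 11881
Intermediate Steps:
g(c) = 4*c²*(4 + c) (g(c) = (4 + c)*(2*c)² = (4 + c)*(4*c²) = 4*c²*(4 + c))
Z(o, V) = √(V² + o²)
(Z((5 - 4)*g(-4), -4) - 113)² = (√((-4)² + ((5 - 4)*(4*(-4)²*(4 - 4)))²) - 113)² = (√(16 + (1*(4*16*0))²) - 113)² = (√(16 + (1*0)²) - 113)² = (√(16 + 0²) - 113)² = (√(16 + 0) - 113)² = (√16 - 113)² = (4 - 113)² = (-109)² = 11881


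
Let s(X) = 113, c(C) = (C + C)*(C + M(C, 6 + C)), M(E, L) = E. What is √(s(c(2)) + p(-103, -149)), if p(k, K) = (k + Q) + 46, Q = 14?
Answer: √70 ≈ 8.3666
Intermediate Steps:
c(C) = 4*C² (c(C) = (C + C)*(C + C) = (2*C)*(2*C) = 4*C²)
p(k, K) = 60 + k (p(k, K) = (k + 14) + 46 = (14 + k) + 46 = 60 + k)
√(s(c(2)) + p(-103, -149)) = √(113 + (60 - 103)) = √(113 - 43) = √70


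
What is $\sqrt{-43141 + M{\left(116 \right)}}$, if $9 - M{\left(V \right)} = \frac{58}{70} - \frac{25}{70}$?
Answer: $\frac{i \sqrt{211349110}}{70} \approx 207.68 i$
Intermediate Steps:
$M{\left(V \right)} = \frac{597}{70}$ ($M{\left(V \right)} = 9 - \left(\frac{58}{70} - \frac{25}{70}\right) = 9 - \left(58 \cdot \frac{1}{70} - \frac{5}{14}\right) = 9 - \left(\frac{29}{35} - \frac{5}{14}\right) = 9 - \frac{33}{70} = \frac{597}{70}$)
$\sqrt{-43141 + M{\left(116 \right)}} = \sqrt{-43141 + \frac{597}{70}} = \sqrt{- \frac{3019273}{70}} = \frac{i \sqrt{211349110}}{70}$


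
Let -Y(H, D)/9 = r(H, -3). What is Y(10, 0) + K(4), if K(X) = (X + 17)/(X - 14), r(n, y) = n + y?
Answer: -651/10 ≈ -65.100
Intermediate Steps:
Y(H, D) = 27 - 9*H (Y(H, D) = -9*(H - 3) = -9*(-3 + H) = 27 - 9*H)
K(X) = (17 + X)/(-14 + X)
Y(10, 0) + K(4) = (27 - 9*10) + (17 + 4)/(-14 + 4) = (27 - 90) + 21/(-10) = -63 - ⅒*21 = -63 - 21/10 = -651/10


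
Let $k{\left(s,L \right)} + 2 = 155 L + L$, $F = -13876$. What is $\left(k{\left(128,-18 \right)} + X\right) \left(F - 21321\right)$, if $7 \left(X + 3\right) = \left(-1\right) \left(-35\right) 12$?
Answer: $96897341$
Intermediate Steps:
$X = 57$ ($X = -3 + \frac{\left(-1\right) \left(-35\right) 12}{7} = -3 + \frac{35 \cdot 12}{7} = -3 + \frac{1}{7} \cdot 420 = -3 + 60 = 57$)
$k{\left(s,L \right)} = -2 + 156 L$ ($k{\left(s,L \right)} = -2 + \left(155 L + L\right) = -2 + 156 L$)
$\left(k{\left(128,-18 \right)} + X\right) \left(F - 21321\right) = \left(\left(-2 + 156 \left(-18\right)\right) + 57\right) \left(-13876 - 21321\right) = \left(\left(-2 - 2808\right) + 57\right) \left(-35197\right) = \left(-2810 + 57\right) \left(-35197\right) = \left(-2753\right) \left(-35197\right) = 96897341$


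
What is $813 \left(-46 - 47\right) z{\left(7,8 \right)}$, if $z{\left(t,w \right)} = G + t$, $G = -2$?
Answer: $-378045$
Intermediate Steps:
$z{\left(t,w \right)} = -2 + t$
$813 \left(-46 - 47\right) z{\left(7,8 \right)} = 813 \left(-46 - 47\right) \left(-2 + 7\right) = 813 \left(\left(-93\right) 5\right) = 813 \left(-465\right) = -378045$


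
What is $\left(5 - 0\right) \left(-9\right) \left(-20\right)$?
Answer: $900$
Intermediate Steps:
$\left(5 - 0\right) \left(-9\right) \left(-20\right) = \left(5 + 0\right) \left(-9\right) \left(-20\right) = 5 \left(-9\right) \left(-20\right) = \left(-45\right) \left(-20\right) = 900$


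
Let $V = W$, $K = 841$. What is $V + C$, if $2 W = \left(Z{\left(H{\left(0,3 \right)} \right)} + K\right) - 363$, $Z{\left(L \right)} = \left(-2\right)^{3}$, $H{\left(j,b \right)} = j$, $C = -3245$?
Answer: $-3010$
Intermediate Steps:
$Z{\left(L \right)} = -8$
$W = 235$ ($W = \frac{\left(-8 + 841\right) - 363}{2} = \frac{833 - 363}{2} = \frac{1}{2} \cdot 470 = 235$)
$V = 235$
$V + C = 235 - 3245 = -3010$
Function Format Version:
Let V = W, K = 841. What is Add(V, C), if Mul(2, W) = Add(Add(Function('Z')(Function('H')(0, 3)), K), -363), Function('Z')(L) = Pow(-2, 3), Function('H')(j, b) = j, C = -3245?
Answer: -3010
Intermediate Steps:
Function('Z')(L) = -8
W = 235 (W = Mul(Rational(1, 2), Add(Add(-8, 841), -363)) = Mul(Rational(1, 2), Add(833, -363)) = Mul(Rational(1, 2), 470) = 235)
V = 235
Add(V, C) = Add(235, -3245) = -3010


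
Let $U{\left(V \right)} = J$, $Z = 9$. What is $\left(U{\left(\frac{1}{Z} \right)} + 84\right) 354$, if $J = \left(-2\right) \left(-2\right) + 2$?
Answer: $31860$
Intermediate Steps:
$J = 6$ ($J = 4 + 2 = 6$)
$U{\left(V \right)} = 6$
$\left(U{\left(\frac{1}{Z} \right)} + 84\right) 354 = \left(6 + 84\right) 354 = 90 \cdot 354 = 31860$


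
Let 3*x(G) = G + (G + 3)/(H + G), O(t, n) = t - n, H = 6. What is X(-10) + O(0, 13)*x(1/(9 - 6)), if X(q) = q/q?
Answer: -466/171 ≈ -2.7251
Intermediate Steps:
X(q) = 1
x(G) = G/3 + (3 + G)/(3*(6 + G)) (x(G) = (G + (G + 3)/(6 + G))/3 = (G + (3 + G)/(6 + G))/3 = G/3 + (3 + G)/(3*(6 + G)))
X(-10) + O(0, 13)*x(1/(9 - 6)) = 1 + (0 - 1*13)*((3 + (1/(9 - 6))² + 7/(9 - 6))/(3*(6 + 1/(9 - 6)))) = 1 + (0 - 13)*((3 + (1/3)² + 7/3)/(3*(6 + 1/3))) = 1 - 13*(3 + (⅓)² + 7*(⅓))/(3*(6 + ⅓)) = 1 - 13*(3 + ⅑ + 7/3)/(3*19/3) = 1 - 13*3*49/(3*19*9) = 1 - 13*49/171 = 1 - 637/171 = -466/171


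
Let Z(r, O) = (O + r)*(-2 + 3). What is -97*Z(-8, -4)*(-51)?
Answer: -59364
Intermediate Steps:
Z(r, O) = O + r (Z(r, O) = (O + r)*1 = O + r)
-97*Z(-8, -4)*(-51) = -97*(-4 - 8)*(-51) = -97*(-12)*(-51) = 1164*(-51) = -59364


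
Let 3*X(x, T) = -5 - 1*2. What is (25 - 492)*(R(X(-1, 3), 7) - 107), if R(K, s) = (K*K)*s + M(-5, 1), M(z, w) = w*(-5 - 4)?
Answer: 327367/9 ≈ 36374.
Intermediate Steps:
X(x, T) = -7/3 (X(x, T) = (-5 - 1*2)/3 = (-5 - 2)/3 = (1/3)*(-7) = -7/3)
M(z, w) = -9*w (M(z, w) = w*(-9) = -9*w)
R(K, s) = -9 + s*K**2 (R(K, s) = (K*K)*s - 9*1 = K**2*s - 9 = s*K**2 - 9 = -9 + s*K**2)
(25 - 492)*(R(X(-1, 3), 7) - 107) = (25 - 492)*((-9 + 7*(-7/3)**2) - 107) = -467*((-9 + 7*(49/9)) - 107) = -467*((-9 + 343/9) - 107) = -467*(262/9 - 107) = -467*(-701/9) = 327367/9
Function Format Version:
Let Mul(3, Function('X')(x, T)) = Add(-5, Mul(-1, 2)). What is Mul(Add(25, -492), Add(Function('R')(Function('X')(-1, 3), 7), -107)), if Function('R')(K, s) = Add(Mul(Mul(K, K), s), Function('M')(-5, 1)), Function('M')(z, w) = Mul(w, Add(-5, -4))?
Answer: Rational(327367, 9) ≈ 36374.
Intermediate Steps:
Function('X')(x, T) = Rational(-7, 3) (Function('X')(x, T) = Mul(Rational(1, 3), Add(-5, Mul(-1, 2))) = Mul(Rational(1, 3), Add(-5, -2)) = Mul(Rational(1, 3), -7) = Rational(-7, 3))
Function('M')(z, w) = Mul(-9, w) (Function('M')(z, w) = Mul(w, -9) = Mul(-9, w))
Function('R')(K, s) = Add(-9, Mul(s, Pow(K, 2))) (Function('R')(K, s) = Add(Mul(Mul(K, K), s), Mul(-9, 1)) = Add(Mul(Pow(K, 2), s), -9) = Add(Mul(s, Pow(K, 2)), -9) = Add(-9, Mul(s, Pow(K, 2))))
Mul(Add(25, -492), Add(Function('R')(Function('X')(-1, 3), 7), -107)) = Mul(Add(25, -492), Add(Add(-9, Mul(7, Pow(Rational(-7, 3), 2))), -107)) = Mul(-467, Add(Add(-9, Mul(7, Rational(49, 9))), -107)) = Mul(-467, Add(Add(-9, Rational(343, 9)), -107)) = Mul(-467, Add(Rational(262, 9), -107)) = Mul(-467, Rational(-701, 9)) = Rational(327367, 9)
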